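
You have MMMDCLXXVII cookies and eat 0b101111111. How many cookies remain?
Convert MMMDCLXXVII (Roman numeral) → 1000 + 1000 + 1000 + 500 + 100 + 50 + 10 + 10 + 5 + 1 + 1 = 3677 (decimal)
Convert 0b101111111 (binary) → 256 + 64 + 32 + 16 + 8 + 4 + 2 + 1 = 383 (decimal)
Compute 3677 - 383 = 3294
3294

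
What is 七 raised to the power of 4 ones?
Convert 七 (Chinese numeral) → 7 (decimal)
Convert 4 ones (place-value notation) → 4 (decimal)
Compute 7 ^ 4 = 2401
2401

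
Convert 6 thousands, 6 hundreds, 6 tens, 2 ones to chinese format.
Convert 6 thousands, 6 hundreds, 6 tens, 2 ones (place-value notation) → 6×1000 + 6×100 + 6×10 + 2 = 6662 (decimal)
Convert 6662 (decimal) → 6662 = 6×1000 + 6×100 + 6×10 + 2 → 六千六百六十二 (Chinese numeral)
六千六百六十二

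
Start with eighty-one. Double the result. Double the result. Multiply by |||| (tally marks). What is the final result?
Convert eighty-one (English words) → 81 (decimal)
Start: 81
81 × 2 = 162
162 × 2 = 324
Convert |||| (tally marks) → 4 (decimal)
324 × 4 = 1296
1296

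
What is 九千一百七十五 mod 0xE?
Convert 九千一百七十五 (Chinese numeral) → 9×1000 + 1×100 + 7×10 + 5 = 9175 (decimal)
Convert 0xE (hexadecimal) → 14 (decimal)
Compute 9175 mod 14 = 5
5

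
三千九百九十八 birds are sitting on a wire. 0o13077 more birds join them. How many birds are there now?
Convert 三千九百九十八 (Chinese numeral) → 3×1000 + 9×100 + 9×10 + 8 = 3998 (decimal)
Convert 0o13077 (octal) → 1×4096 + 3×512 + 7×8 + 7 = 5695 (decimal)
Compute 3998 + 5695 = 9693
9693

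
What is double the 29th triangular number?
The 29th triangular number = 29×30/2 = 435
Compute 435 × 2 = 870
870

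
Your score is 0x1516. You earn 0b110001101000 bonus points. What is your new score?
Convert 0x1516 (hexadecimal) → 1×4096 + 5×256 + 1×16 + 6 = 5398 (decimal)
Convert 0b110001101000 (binary) → 2048 + 1024 + 64 + 32 + 8 = 3176 (decimal)
Compute 5398 + 3176 = 8574
8574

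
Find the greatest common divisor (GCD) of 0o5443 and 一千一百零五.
Convert 0o5443 (octal) → 5×512 + 4×64 + 4×8 + 3 = 2851 (decimal)
Convert 一千一百零五 (Chinese numeral) → 1×1000 + 1×100 + 5 = 1105 (decimal)
Compute gcd(2851, 1105) = 1
1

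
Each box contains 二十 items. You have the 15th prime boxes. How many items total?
Convert 二十 (Chinese numeral) → 2×10 = 20 (decimal)
Convert the 15th prime (prime index) → 47 (decimal)
Compute 20 × 47 = 940
940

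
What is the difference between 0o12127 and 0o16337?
Convert 0o12127 (octal) → 1×4096 + 2×512 + 1×64 + 2×8 + 7 = 5207 (decimal)
Convert 0o16337 (octal) → 1×4096 + 6×512 + 3×64 + 3×8 + 7 = 7391 (decimal)
Difference: |5207 - 7391| = 2184
2184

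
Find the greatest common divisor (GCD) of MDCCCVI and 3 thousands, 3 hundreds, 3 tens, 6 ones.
Convert MDCCCVI (Roman numeral) → 1000 + 500 + 100 + 100 + 100 + 5 + 1 = 1806 (decimal)
Convert 3 thousands, 3 hundreds, 3 tens, 6 ones (place-value notation) → 3×1000 + 3×100 + 3×10 + 6 = 3336 (decimal)
Compute gcd(1806, 3336) = 6
6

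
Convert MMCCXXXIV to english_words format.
Convert MMCCXXXIV (Roman numeral) → 1000 + 1000 + 100 + 100 + 10 + 10 + 10 + 4 = 2234 (decimal)
Convert 2234 (decimal) → 2234 = 2×1000 + 2×100 + 34 → two thousand two hundred thirty-four (English words)
two thousand two hundred thirty-four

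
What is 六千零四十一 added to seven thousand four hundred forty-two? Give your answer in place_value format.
Convert 六千零四十一 (Chinese numeral) → 6×1000 + 4×10 + 1 = 6041 (decimal)
Convert seven thousand four hundred forty-two (English words) → 7×1000 + 4×100 + 42 = 7442 (decimal)
Compute 6041 + 7442 = 13483
Convert 13483 (decimal) → 13483 = 13×1000 + 4×100 + 8×10 + 3 → 13 thousands, 4 hundreds, 8 tens, 3 ones (place-value notation)
13 thousands, 4 hundreds, 8 tens, 3 ones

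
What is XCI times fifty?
Convert XCI (Roman numeral) → 90 + 1 = 91 (decimal)
Convert fifty (English words) → 50 (decimal)
Compute 91 × 50 = 4550
4550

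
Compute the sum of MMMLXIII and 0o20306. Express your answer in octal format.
Convert MMMLXIII (Roman numeral) → 1000 + 1000 + 1000 + 50 + 10 + 1 + 1 + 1 = 3063 (decimal)
Convert 0o20306 (octal) → 2×4096 + 3×64 + 6 = 8390 (decimal)
Compute 3063 + 8390 = 11453
Convert 11453 (decimal) → 11453 = 2×4096 + 6×512 + 2×64 + 7×8 + 5 → 0o26275 (octal)
0o26275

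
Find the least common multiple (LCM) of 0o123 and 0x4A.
Convert 0o123 (octal) → 1×64 + 2×8 + 3 = 83 (decimal)
Convert 0x4A (hexadecimal) → 4×16 + 10 = 74 (decimal)
Compute lcm(83, 74) = 6142
6142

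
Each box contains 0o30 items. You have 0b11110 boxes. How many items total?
Convert 0o30 (octal) → 3×8 = 24 (decimal)
Convert 0b11110 (binary) → 16 + 8 + 4 + 2 = 30 (decimal)
Compute 24 × 30 = 720
720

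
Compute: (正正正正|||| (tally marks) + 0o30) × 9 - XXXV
Convert 正正正正|||| (tally marks) → 5 + 5 + 5 + 5 + 4 = 24 (decimal)
Convert 0o30 (octal) → 3×8 = 24 (decimal)
Convert XXXV (Roman numeral) → 10 + 10 + 10 + 5 = 35 (decimal)
Expression in decimal: (24 + 24) × 9 - 35
Parentheses first: 24 + 24 = 48
Multiply: 48 × 9 = 432
Subtract: 432 - 35 = 397
397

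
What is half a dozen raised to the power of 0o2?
Convert half a dozen (colloquial) → 6 (decimal)
Convert 0o2 (octal) → 2 (decimal)
Compute 6 ^ 2 = 36
36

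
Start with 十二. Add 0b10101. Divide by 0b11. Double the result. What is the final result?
Convert 十二 (Chinese numeral) → 1×10 + 2 = 12 (decimal)
Start: 12
Convert 0b10101 (binary) → 16 + 4 + 1 = 21 (decimal)
12 + 21 = 33
Convert 0b11 (binary) → 2 + 1 = 3 (decimal)
33 ÷ 3 = 11
11 × 2 = 22
22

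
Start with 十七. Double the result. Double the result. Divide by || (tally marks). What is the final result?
Convert 十七 (Chinese numeral) → 1×10 + 7 = 17 (decimal)
Start: 17
17 × 2 = 34
34 × 2 = 68
Convert || (tally marks) → 2 (decimal)
68 ÷ 2 = 34
34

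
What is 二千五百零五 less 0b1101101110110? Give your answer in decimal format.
Convert 二千五百零五 (Chinese numeral) → 2×1000 + 5×100 + 5 = 2505 (decimal)
Convert 0b1101101110110 (binary) → 4096 + 2048 + 512 + 256 + 64 + 32 + 16 + 4 + 2 = 7030 (decimal)
Compute 2505 - 7030 = -4525
-4525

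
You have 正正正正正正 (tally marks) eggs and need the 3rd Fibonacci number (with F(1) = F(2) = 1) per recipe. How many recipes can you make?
Convert 正正正正正正 (tally marks) → 5 + 5 + 5 + 5 + 5 + 5 = 30 (decimal)
Convert the 3rd Fibonacci number (with F(1) = F(2) = 1) (Fibonacci index) → 1, 1, 2 → 2 (decimal)
Compute 30 ÷ 2 = 15
15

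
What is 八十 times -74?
Convert 八十 (Chinese numeral) → 8×10 = 80 (decimal)
Compute 80 × -74 = -5920
-5920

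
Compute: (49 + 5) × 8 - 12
Parentheses first: 49 + 5 = 54
Multiply: 54 × 8 = 432
Subtract: 432 - 12 = 420
420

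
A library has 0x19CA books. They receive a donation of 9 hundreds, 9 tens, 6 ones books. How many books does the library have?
Convert 0x19CA (hexadecimal) → 1×4096 + 9×256 + 12×16 + 10 = 6602 (decimal)
Convert 9 hundreds, 9 tens, 6 ones (place-value notation) → 9×100 + 9×10 + 6 = 996 (decimal)
Compute 6602 + 996 = 7598
7598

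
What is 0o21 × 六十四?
Convert 0o21 (octal) → 2×8 + 1 = 17 (decimal)
Convert 六十四 (Chinese numeral) → 6×10 + 4 = 64 (decimal)
Compute 17 × 64 = 1088
1088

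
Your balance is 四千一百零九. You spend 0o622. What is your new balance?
Convert 四千一百零九 (Chinese numeral) → 4×1000 + 1×100 + 9 = 4109 (decimal)
Convert 0o622 (octal) → 6×64 + 2×8 + 2 = 402 (decimal)
Compute 4109 - 402 = 3707
3707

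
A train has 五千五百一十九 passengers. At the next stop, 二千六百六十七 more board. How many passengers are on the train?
Convert 五千五百一十九 (Chinese numeral) → 5×1000 + 5×100 + 1×10 + 9 = 5519 (decimal)
Convert 二千六百六十七 (Chinese numeral) → 2×1000 + 6×100 + 6×10 + 7 = 2667 (decimal)
Compute 5519 + 2667 = 8186
8186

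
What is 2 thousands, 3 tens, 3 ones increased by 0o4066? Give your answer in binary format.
Convert 2 thousands, 3 tens, 3 ones (place-value notation) → 2×1000 + 3×10 + 3 = 2033 (decimal)
Convert 0o4066 (octal) → 4×512 + 6×8 + 6 = 2102 (decimal)
Compute 2033 + 2102 = 4135
Convert 4135 (decimal) → 4135 = 4096 + 32 + 4 + 2 + 1 → 0b1000000100111 (binary)
0b1000000100111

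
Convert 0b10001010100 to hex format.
Convert 0b10001010100 (binary) → 1024 + 64 + 16 + 4 = 1108 (decimal)
Convert 1108 (decimal) → 1108 = 4×256 + 5×16 + 4 → 0x454 (hexadecimal)
0x454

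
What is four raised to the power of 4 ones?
Convert four (English words) → 4 (decimal)
Convert 4 ones (place-value notation) → 4 (decimal)
Compute 4 ^ 4 = 256
256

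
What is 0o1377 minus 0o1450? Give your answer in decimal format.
Convert 0o1377 (octal) → 1×512 + 3×64 + 7×8 + 7 = 767 (decimal)
Convert 0o1450 (octal) → 1×512 + 4×64 + 5×8 = 808 (decimal)
Compute 767 - 808 = -41
-41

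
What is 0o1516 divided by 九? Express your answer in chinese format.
Convert 0o1516 (octal) → 1×512 + 5×64 + 1×8 + 6 = 846 (decimal)
Convert 九 (Chinese numeral) → 9 (decimal)
Compute 846 ÷ 9 = 94
Convert 94 (decimal) → 94 = 9×10 + 4 → 九十四 (Chinese numeral)
九十四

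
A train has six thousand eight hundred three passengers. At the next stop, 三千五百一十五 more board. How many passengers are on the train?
Convert six thousand eight hundred three (English words) → 6×1000 + 8×100 + 3 = 6803 (decimal)
Convert 三千五百一十五 (Chinese numeral) → 3×1000 + 5×100 + 1×10 + 5 = 3515 (decimal)
Compute 6803 + 3515 = 10318
10318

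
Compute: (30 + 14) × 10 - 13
Parentheses first: 30 + 14 = 44
Multiply: 44 × 10 = 440
Subtract: 440 - 13 = 427
427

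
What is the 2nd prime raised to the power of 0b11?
Convert the 2nd prime (prime index) → 3 (decimal)
Convert 0b11 (binary) → 2 + 1 = 3 (decimal)
Compute 3 ^ 3 = 27
27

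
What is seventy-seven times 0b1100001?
Convert seventy-seven (English words) → 77 (decimal)
Convert 0b1100001 (binary) → 64 + 32 + 1 = 97 (decimal)
Compute 77 × 97 = 7469
7469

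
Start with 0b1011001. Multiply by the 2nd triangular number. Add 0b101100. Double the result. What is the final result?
Convert 0b1011001 (binary) → 64 + 16 + 8 + 1 = 89 (decimal)
Start: 89
Convert the 2nd triangular number (triangular index) → 2×3/2 = 3 (decimal)
89 × 3 = 267
Convert 0b101100 (binary) → 32 + 8 + 4 = 44 (decimal)
267 + 44 = 311
311 × 2 = 622
622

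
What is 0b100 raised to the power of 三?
Convert 0b100 (binary) → 4 (decimal)
Convert 三 (Chinese numeral) → 3 (decimal)
Compute 4 ^ 3 = 64
64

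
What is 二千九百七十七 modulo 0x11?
Convert 二千九百七十七 (Chinese numeral) → 2×1000 + 9×100 + 7×10 + 7 = 2977 (decimal)
Convert 0x11 (hexadecimal) → 1×16 + 1 = 17 (decimal)
Compute 2977 mod 17 = 2
2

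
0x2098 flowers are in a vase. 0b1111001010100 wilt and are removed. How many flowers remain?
Convert 0x2098 (hexadecimal) → 2×4096 + 9×16 + 8 = 8344 (decimal)
Convert 0b1111001010100 (binary) → 4096 + 2048 + 1024 + 512 + 64 + 16 + 4 = 7764 (decimal)
Compute 8344 - 7764 = 580
580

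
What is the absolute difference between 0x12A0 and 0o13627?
Convert 0x12A0 (hexadecimal) → 1×4096 + 2×256 + 10×16 = 4768 (decimal)
Convert 0o13627 (octal) → 1×4096 + 3×512 + 6×64 + 2×8 + 7 = 6039 (decimal)
Compute |4768 - 6039| = 1271
1271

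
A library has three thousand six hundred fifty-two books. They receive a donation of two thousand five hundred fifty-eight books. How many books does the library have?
Convert three thousand six hundred fifty-two (English words) → 3×1000 + 6×100 + 52 = 3652 (decimal)
Convert two thousand five hundred fifty-eight (English words) → 2×1000 + 5×100 + 58 = 2558 (decimal)
Compute 3652 + 2558 = 6210
6210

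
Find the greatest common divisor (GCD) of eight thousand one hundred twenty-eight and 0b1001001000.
Convert eight thousand one hundred twenty-eight (English words) → 8×1000 + 1×100 + 28 = 8128 (decimal)
Convert 0b1001001000 (binary) → 512 + 64 + 8 = 584 (decimal)
Compute gcd(8128, 584) = 8
8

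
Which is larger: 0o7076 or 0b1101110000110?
Convert 0o7076 (octal) → 7×512 + 7×8 + 6 = 3646 (decimal)
Convert 0b1101110000110 (binary) → 4096 + 2048 + 512 + 256 + 128 + 4 + 2 = 7046 (decimal)
Compare 3646 vs 7046: larger = 7046
7046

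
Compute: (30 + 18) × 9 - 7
Parentheses first: 30 + 18 = 48
Multiply: 48 × 9 = 432
Subtract: 432 - 7 = 425
425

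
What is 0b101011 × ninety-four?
Convert 0b101011 (binary) → 32 + 8 + 2 + 1 = 43 (decimal)
Convert ninety-four (English words) → 94 (decimal)
Compute 43 × 94 = 4042
4042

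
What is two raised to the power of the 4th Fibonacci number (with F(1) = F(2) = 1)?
Convert two (English words) → 2 (decimal)
Convert the 4th Fibonacci number (with F(1) = F(2) = 1) (Fibonacci index) → 1, 1, 2, 3 → 3 (decimal)
Compute 2 ^ 3 = 8
8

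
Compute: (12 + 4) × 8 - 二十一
Convert 二十一 (Chinese numeral) → 2×10 + 1 = 21 (decimal)
Expression in decimal: (12 + 4) × 8 - 21
Parentheses first: 12 + 4 = 16
Multiply: 16 × 8 = 128
Subtract: 128 - 21 = 107
107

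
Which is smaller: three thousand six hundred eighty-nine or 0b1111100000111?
Convert three thousand six hundred eighty-nine (English words) → 3×1000 + 6×100 + 89 = 3689 (decimal)
Convert 0b1111100000111 (binary) → 4096 + 2048 + 1024 + 512 + 256 + 4 + 2 + 1 = 7943 (decimal)
Compare 3689 vs 7943: smaller = 3689
3689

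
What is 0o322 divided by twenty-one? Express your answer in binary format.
Convert 0o322 (octal) → 3×64 + 2×8 + 2 = 210 (decimal)
Convert twenty-one (English words) → 21 (decimal)
Compute 210 ÷ 21 = 10
Convert 10 (decimal) → 10 = 8 + 2 → 0b1010 (binary)
0b1010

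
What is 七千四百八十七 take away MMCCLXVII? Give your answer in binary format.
Convert 七千四百八十七 (Chinese numeral) → 7×1000 + 4×100 + 8×10 + 7 = 7487 (decimal)
Convert MMCCLXVII (Roman numeral) → 1000 + 1000 + 100 + 100 + 50 + 10 + 5 + 1 + 1 = 2267 (decimal)
Compute 7487 - 2267 = 5220
Convert 5220 (decimal) → 5220 = 4096 + 1024 + 64 + 32 + 4 → 0b1010001100100 (binary)
0b1010001100100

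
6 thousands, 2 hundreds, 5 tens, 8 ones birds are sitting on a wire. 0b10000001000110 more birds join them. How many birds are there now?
Convert 6 thousands, 2 hundreds, 5 tens, 8 ones (place-value notation) → 6×1000 + 2×100 + 5×10 + 8 = 6258 (decimal)
Convert 0b10000001000110 (binary) → 8192 + 64 + 4 + 2 = 8262 (decimal)
Compute 6258 + 8262 = 14520
14520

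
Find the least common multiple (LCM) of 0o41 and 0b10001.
Convert 0o41 (octal) → 4×8 + 1 = 33 (decimal)
Convert 0b10001 (binary) → 16 + 1 = 17 (decimal)
Compute lcm(33, 17) = 561
561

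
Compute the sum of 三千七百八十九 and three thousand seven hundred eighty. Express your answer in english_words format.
Convert 三千七百八十九 (Chinese numeral) → 3×1000 + 7×100 + 8×10 + 9 = 3789 (decimal)
Convert three thousand seven hundred eighty (English words) → 3×1000 + 7×100 + 80 = 3780 (decimal)
Compute 3789 + 3780 = 7569
Convert 7569 (decimal) → 7569 = 7×1000 + 5×100 + 69 → seven thousand five hundred sixty-nine (English words)
seven thousand five hundred sixty-nine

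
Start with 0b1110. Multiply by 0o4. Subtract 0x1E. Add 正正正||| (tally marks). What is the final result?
Convert 0b1110 (binary) → 8 + 4 + 2 = 14 (decimal)
Start: 14
Convert 0o4 (octal) → 4 (decimal)
14 × 4 = 56
Convert 0x1E (hexadecimal) → 1×16 + 14 = 30 (decimal)
56 - 30 = 26
Convert 正正正||| (tally marks) → 5 + 5 + 5 + 3 = 18 (decimal)
26 + 18 = 44
44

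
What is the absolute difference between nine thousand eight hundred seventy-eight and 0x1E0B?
Convert nine thousand eight hundred seventy-eight (English words) → 9×1000 + 8×100 + 78 = 9878 (decimal)
Convert 0x1E0B (hexadecimal) → 1×4096 + 14×256 + 11 = 7691 (decimal)
Compute |9878 - 7691| = 2187
2187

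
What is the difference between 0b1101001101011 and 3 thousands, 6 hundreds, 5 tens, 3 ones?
Convert 0b1101001101011 (binary) → 4096 + 2048 + 512 + 64 + 32 + 8 + 2 + 1 = 6763 (decimal)
Convert 3 thousands, 6 hundreds, 5 tens, 3 ones (place-value notation) → 3×1000 + 6×100 + 5×10 + 3 = 3653 (decimal)
Difference: |6763 - 3653| = 3110
3110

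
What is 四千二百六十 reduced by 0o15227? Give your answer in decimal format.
Convert 四千二百六十 (Chinese numeral) → 4×1000 + 2×100 + 6×10 = 4260 (decimal)
Convert 0o15227 (octal) → 1×4096 + 5×512 + 2×64 + 2×8 + 7 = 6807 (decimal)
Compute 4260 - 6807 = -2547
-2547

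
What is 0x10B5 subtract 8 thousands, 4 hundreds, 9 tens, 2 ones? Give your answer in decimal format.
Convert 0x10B5 (hexadecimal) → 1×4096 + 11×16 + 5 = 4277 (decimal)
Convert 8 thousands, 4 hundreds, 9 tens, 2 ones (place-value notation) → 8×1000 + 4×100 + 9×10 + 2 = 8492 (decimal)
Compute 4277 - 8492 = -4215
-4215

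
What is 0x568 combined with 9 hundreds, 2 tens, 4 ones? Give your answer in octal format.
Convert 0x568 (hexadecimal) → 5×256 + 6×16 + 8 = 1384 (decimal)
Convert 9 hundreds, 2 tens, 4 ones (place-value notation) → 9×100 + 2×10 + 4 = 924 (decimal)
Compute 1384 + 924 = 2308
Convert 2308 (decimal) → 2308 = 4×512 + 4×64 + 4 → 0o4404 (octal)
0o4404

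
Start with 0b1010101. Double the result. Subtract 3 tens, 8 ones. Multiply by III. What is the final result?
Convert 0b1010101 (binary) → 64 + 16 + 4 + 1 = 85 (decimal)
Start: 85
85 × 2 = 170
Convert 3 tens, 8 ones (place-value notation) → 3×10 + 8 = 38 (decimal)
170 - 38 = 132
Convert III (Roman numeral) → 1 + 1 + 1 = 3 (decimal)
132 × 3 = 396
396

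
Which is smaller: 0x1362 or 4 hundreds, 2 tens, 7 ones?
Convert 0x1362 (hexadecimal) → 1×4096 + 3×256 + 6×16 + 2 = 4962 (decimal)
Convert 4 hundreds, 2 tens, 7 ones (place-value notation) → 4×100 + 2×10 + 7 = 427 (decimal)
Compare 4962 vs 427: smaller = 427
427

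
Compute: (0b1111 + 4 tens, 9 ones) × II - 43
Convert 0b1111 (binary) → 8 + 4 + 2 + 1 = 15 (decimal)
Convert 4 tens, 9 ones (place-value notation) → 4×10 + 9 = 49 (decimal)
Convert II (Roman numeral) → 1 + 1 = 2 (decimal)
Expression in decimal: (15 + 49) × 2 - 43
Parentheses first: 15 + 49 = 64
Multiply: 64 × 2 = 128
Subtract: 128 - 43 = 85
85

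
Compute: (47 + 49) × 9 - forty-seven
Convert forty-seven (English words) → 47 (decimal)
Expression in decimal: (47 + 49) × 9 - 47
Parentheses first: 47 + 49 = 96
Multiply: 96 × 9 = 864
Subtract: 864 - 47 = 817
817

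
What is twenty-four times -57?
Convert twenty-four (English words) → 24 (decimal)
Compute 24 × -57 = -1368
-1368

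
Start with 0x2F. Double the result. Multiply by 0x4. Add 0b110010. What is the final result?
Convert 0x2F (hexadecimal) → 2×16 + 15 = 47 (decimal)
Start: 47
47 × 2 = 94
Convert 0x4 (hexadecimal) → 4 (decimal)
94 × 4 = 376
Convert 0b110010 (binary) → 32 + 16 + 2 = 50 (decimal)
376 + 50 = 426
426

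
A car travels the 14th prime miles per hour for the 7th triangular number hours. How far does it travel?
Convert the 14th prime (prime index) → 43 (decimal)
Convert the 7th triangular number (triangular index) → 7×8/2 = 28 (decimal)
Compute 43 × 28 = 1204
1204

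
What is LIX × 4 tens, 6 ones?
Convert LIX (Roman numeral) → 50 + 9 = 59 (decimal)
Convert 4 tens, 6 ones (place-value notation) → 4×10 + 6 = 46 (decimal)
Compute 59 × 46 = 2714
2714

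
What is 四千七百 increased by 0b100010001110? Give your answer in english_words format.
Convert 四千七百 (Chinese numeral) → 4×1000 + 7×100 = 4700 (decimal)
Convert 0b100010001110 (binary) → 2048 + 128 + 8 + 4 + 2 = 2190 (decimal)
Compute 4700 + 2190 = 6890
Convert 6890 (decimal) → 6890 = 6×1000 + 8×100 + 90 → six thousand eight hundred ninety (English words)
six thousand eight hundred ninety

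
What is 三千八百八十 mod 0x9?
Convert 三千八百八十 (Chinese numeral) → 3×1000 + 8×100 + 8×10 = 3880 (decimal)
Convert 0x9 (hexadecimal) → 9 (decimal)
Compute 3880 mod 9 = 1
1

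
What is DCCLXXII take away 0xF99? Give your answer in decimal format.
Convert DCCLXXII (Roman numeral) → 500 + 100 + 100 + 50 + 10 + 10 + 1 + 1 = 772 (decimal)
Convert 0xF99 (hexadecimal) → 15×256 + 9×16 + 9 = 3993 (decimal)
Compute 772 - 3993 = -3221
-3221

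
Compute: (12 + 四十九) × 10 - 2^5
Convert 四十九 (Chinese numeral) → 4×10 + 9 = 49 (decimal)
Convert 2^5 (power) → 32 (decimal)
Expression in decimal: (12 + 49) × 10 - 32
Parentheses first: 12 + 49 = 61
Multiply: 61 × 10 = 610
Subtract: 610 - 32 = 578
578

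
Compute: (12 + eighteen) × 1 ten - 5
Convert eighteen (English words) → 18 (decimal)
Convert 1 ten (place-value notation) → 1×10 = 10 (decimal)
Expression in decimal: (12 + 18) × 10 - 5
Parentheses first: 12 + 18 = 30
Multiply: 30 × 10 = 300
Subtract: 300 - 5 = 295
295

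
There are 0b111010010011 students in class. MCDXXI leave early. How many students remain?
Convert 0b111010010011 (binary) → 2048 + 1024 + 512 + 128 + 16 + 2 + 1 = 3731 (decimal)
Convert MCDXXI (Roman numeral) → 1000 + 400 + 10 + 10 + 1 = 1421 (decimal)
Compute 3731 - 1421 = 2310
2310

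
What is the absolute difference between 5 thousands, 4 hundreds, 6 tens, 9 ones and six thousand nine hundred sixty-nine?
Convert 5 thousands, 4 hundreds, 6 tens, 9 ones (place-value notation) → 5×1000 + 4×100 + 6×10 + 9 = 5469 (decimal)
Convert six thousand nine hundred sixty-nine (English words) → 6×1000 + 9×100 + 69 = 6969 (decimal)
Compute |5469 - 6969| = 1500
1500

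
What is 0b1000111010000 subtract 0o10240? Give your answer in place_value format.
Convert 0b1000111010000 (binary) → 4096 + 256 + 128 + 64 + 16 = 4560 (decimal)
Convert 0o10240 (octal) → 1×4096 + 2×64 + 4×8 = 4256 (decimal)
Compute 4560 - 4256 = 304
Convert 304 (decimal) → 304 = 3×100 + 4 → 3 hundreds, 4 ones (place-value notation)
3 hundreds, 4 ones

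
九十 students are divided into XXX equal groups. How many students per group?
Convert 九十 (Chinese numeral) → 9×10 = 90 (decimal)
Convert XXX (Roman numeral) → 10 + 10 + 10 = 30 (decimal)
Compute 90 ÷ 30 = 3
3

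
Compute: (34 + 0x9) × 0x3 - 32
Convert 0x9 (hexadecimal) → 9 (decimal)
Convert 0x3 (hexadecimal) → 3 (decimal)
Expression in decimal: (34 + 9) × 3 - 32
Parentheses first: 34 + 9 = 43
Multiply: 43 × 3 = 129
Subtract: 129 - 32 = 97
97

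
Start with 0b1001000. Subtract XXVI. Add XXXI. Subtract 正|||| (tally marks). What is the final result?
Convert 0b1001000 (binary) → 64 + 8 = 72 (decimal)
Start: 72
Convert XXVI (Roman numeral) → 10 + 10 + 5 + 1 = 26 (decimal)
72 - 26 = 46
Convert XXXI (Roman numeral) → 10 + 10 + 10 + 1 = 31 (decimal)
46 + 31 = 77
Convert 正|||| (tally marks) → 5 + 4 = 9 (decimal)
77 - 9 = 68
68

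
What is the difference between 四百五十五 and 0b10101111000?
Convert 四百五十五 (Chinese numeral) → 4×100 + 5×10 + 5 = 455 (decimal)
Convert 0b10101111000 (binary) → 1024 + 256 + 64 + 32 + 16 + 8 = 1400 (decimal)
Difference: |455 - 1400| = 945
945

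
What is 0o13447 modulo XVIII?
Convert 0o13447 (octal) → 1×4096 + 3×512 + 4×64 + 4×8 + 7 = 5927 (decimal)
Convert XVIII (Roman numeral) → 10 + 5 + 1 + 1 + 1 = 18 (decimal)
Compute 5927 mod 18 = 5
5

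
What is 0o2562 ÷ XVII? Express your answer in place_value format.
Convert 0o2562 (octal) → 2×512 + 5×64 + 6×8 + 2 = 1394 (decimal)
Convert XVII (Roman numeral) → 10 + 5 + 1 + 1 = 17 (decimal)
Compute 1394 ÷ 17 = 82
Convert 82 (decimal) → 82 = 8×10 + 2 → 8 tens, 2 ones (place-value notation)
8 tens, 2 ones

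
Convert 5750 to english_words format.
Convert 5750 (decimal) → 5750 = 5×1000 + 7×100 + 50 → five thousand seven hundred fifty (English words)
five thousand seven hundred fifty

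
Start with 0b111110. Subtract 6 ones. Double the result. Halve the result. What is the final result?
Convert 0b111110 (binary) → 32 + 16 + 8 + 4 + 2 = 62 (decimal)
Start: 62
Convert 6 ones (place-value notation) → 6 (decimal)
62 - 6 = 56
56 × 2 = 112
112 ÷ 2 = 56
56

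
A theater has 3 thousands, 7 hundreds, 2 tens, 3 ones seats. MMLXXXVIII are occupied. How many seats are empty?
Convert 3 thousands, 7 hundreds, 2 tens, 3 ones (place-value notation) → 3×1000 + 7×100 + 2×10 + 3 = 3723 (decimal)
Convert MMLXXXVIII (Roman numeral) → 1000 + 1000 + 50 + 10 + 10 + 10 + 5 + 1 + 1 + 1 = 2088 (decimal)
Compute 3723 - 2088 = 1635
1635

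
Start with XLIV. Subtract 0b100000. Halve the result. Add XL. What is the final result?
Convert XLIV (Roman numeral) → 40 + 4 = 44 (decimal)
Start: 44
Convert 0b100000 (binary) → 32 (decimal)
44 - 32 = 12
12 ÷ 2 = 6
Convert XL (Roman numeral) → 40 (decimal)
6 + 40 = 46
46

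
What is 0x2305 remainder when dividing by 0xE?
Convert 0x2305 (hexadecimal) → 2×4096 + 3×256 + 5 = 8965 (decimal)
Convert 0xE (hexadecimal) → 14 (decimal)
Compute 8965 mod 14 = 5
5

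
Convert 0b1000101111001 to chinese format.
Convert 0b1000101111001 (binary) → 4096 + 256 + 64 + 32 + 16 + 8 + 1 = 4473 (decimal)
Convert 4473 (decimal) → 4473 = 4×1000 + 4×100 + 7×10 + 3 → 四千四百七十三 (Chinese numeral)
四千四百七十三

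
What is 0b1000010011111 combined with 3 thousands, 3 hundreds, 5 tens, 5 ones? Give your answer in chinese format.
Convert 0b1000010011111 (binary) → 4096 + 128 + 16 + 8 + 4 + 2 + 1 = 4255 (decimal)
Convert 3 thousands, 3 hundreds, 5 tens, 5 ones (place-value notation) → 3×1000 + 3×100 + 5×10 + 5 = 3355 (decimal)
Compute 4255 + 3355 = 7610
Convert 7610 (decimal) → 7610 = 7×1000 + 6×100 + 1×10 → 七千六百一十 (Chinese numeral)
七千六百一十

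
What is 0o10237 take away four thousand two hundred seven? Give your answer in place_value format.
Convert 0o10237 (octal) → 1×4096 + 2×64 + 3×8 + 7 = 4255 (decimal)
Convert four thousand two hundred seven (English words) → 4×1000 + 2×100 + 7 = 4207 (decimal)
Compute 4255 - 4207 = 48
Convert 48 (decimal) → 48 = 4×10 + 8 → 4 tens, 8 ones (place-value notation)
4 tens, 8 ones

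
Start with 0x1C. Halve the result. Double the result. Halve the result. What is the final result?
Convert 0x1C (hexadecimal) → 1×16 + 12 = 28 (decimal)
Start: 28
28 ÷ 2 = 14
14 × 2 = 28
28 ÷ 2 = 14
14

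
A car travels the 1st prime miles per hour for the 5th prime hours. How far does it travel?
Convert the 1st prime (prime index) → 2 (decimal)
Convert the 5th prime (prime index) → 11 (decimal)
Compute 2 × 11 = 22
22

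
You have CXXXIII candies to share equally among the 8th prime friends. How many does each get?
Convert CXXXIII (Roman numeral) → 100 + 10 + 10 + 10 + 1 + 1 + 1 = 133 (decimal)
Convert the 8th prime (prime index) → 19 (decimal)
Compute 133 ÷ 19 = 7
7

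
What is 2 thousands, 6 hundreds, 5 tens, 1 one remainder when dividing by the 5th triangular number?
Convert 2 thousands, 6 hundreds, 5 tens, 1 one (place-value notation) → 2×1000 + 6×100 + 5×10 + 1 = 2651 (decimal)
Convert the 5th triangular number (triangular index) → 5×6/2 = 15 (decimal)
Compute 2651 mod 15 = 11
11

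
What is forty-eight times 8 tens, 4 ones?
Convert forty-eight (English words) → 48 (decimal)
Convert 8 tens, 4 ones (place-value notation) → 8×10 + 4 = 84 (decimal)
Compute 48 × 84 = 4032
4032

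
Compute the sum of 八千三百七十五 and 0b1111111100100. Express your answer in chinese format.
Convert 八千三百七十五 (Chinese numeral) → 8×1000 + 3×100 + 7×10 + 5 = 8375 (decimal)
Convert 0b1111111100100 (binary) → 4096 + 2048 + 1024 + 512 + 256 + 128 + 64 + 32 + 4 = 8164 (decimal)
Compute 8375 + 8164 = 16539
Convert 16539 (decimal) → 16539 = 1×10000 + 6×1000 + 5×100 + 3×10 + 9 → 一万六千五百三十九 (Chinese numeral)
一万六千五百三十九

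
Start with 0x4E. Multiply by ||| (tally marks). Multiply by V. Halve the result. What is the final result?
Convert 0x4E (hexadecimal) → 4×16 + 14 = 78 (decimal)
Start: 78
Convert ||| (tally marks) → 3 (decimal)
78 × 3 = 234
Convert V (Roman numeral) → 5 (decimal)
234 × 5 = 1170
1170 ÷ 2 = 585
585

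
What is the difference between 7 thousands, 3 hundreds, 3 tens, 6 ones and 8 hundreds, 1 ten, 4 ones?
Convert 7 thousands, 3 hundreds, 3 tens, 6 ones (place-value notation) → 7×1000 + 3×100 + 3×10 + 6 = 7336 (decimal)
Convert 8 hundreds, 1 ten, 4 ones (place-value notation) → 8×100 + 1×10 + 4 = 814 (decimal)
Difference: |7336 - 814| = 6522
6522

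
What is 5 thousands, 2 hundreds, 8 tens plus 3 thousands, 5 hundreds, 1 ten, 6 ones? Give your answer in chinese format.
Convert 5 thousands, 2 hundreds, 8 tens (place-value notation) → 5×1000 + 2×100 + 8×10 = 5280 (decimal)
Convert 3 thousands, 5 hundreds, 1 ten, 6 ones (place-value notation) → 3×1000 + 5×100 + 1×10 + 6 = 3516 (decimal)
Compute 5280 + 3516 = 8796
Convert 8796 (decimal) → 8796 = 8×1000 + 7×100 + 9×10 + 6 → 八千七百九十六 (Chinese numeral)
八千七百九十六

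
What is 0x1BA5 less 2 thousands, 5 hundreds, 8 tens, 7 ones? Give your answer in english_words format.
Convert 0x1BA5 (hexadecimal) → 1×4096 + 11×256 + 10×16 + 5 = 7077 (decimal)
Convert 2 thousands, 5 hundreds, 8 tens, 7 ones (place-value notation) → 2×1000 + 5×100 + 8×10 + 7 = 2587 (decimal)
Compute 7077 - 2587 = 4490
Convert 4490 (decimal) → 4490 = 4×1000 + 4×100 + 90 → four thousand four hundred ninety (English words)
four thousand four hundred ninety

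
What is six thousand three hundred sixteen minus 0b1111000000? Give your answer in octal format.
Convert six thousand three hundred sixteen (English words) → 6×1000 + 3×100 + 16 = 6316 (decimal)
Convert 0b1111000000 (binary) → 512 + 256 + 128 + 64 = 960 (decimal)
Compute 6316 - 960 = 5356
Convert 5356 (decimal) → 5356 = 1×4096 + 2×512 + 3×64 + 5×8 + 4 → 0o12354 (octal)
0o12354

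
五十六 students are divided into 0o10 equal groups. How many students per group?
Convert 五十六 (Chinese numeral) → 5×10 + 6 = 56 (decimal)
Convert 0o10 (octal) → 1×8 = 8 (decimal)
Compute 56 ÷ 8 = 7
7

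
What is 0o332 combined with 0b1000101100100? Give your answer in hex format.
Convert 0o332 (octal) → 3×64 + 3×8 + 2 = 218 (decimal)
Convert 0b1000101100100 (binary) → 4096 + 256 + 64 + 32 + 4 = 4452 (decimal)
Compute 218 + 4452 = 4670
Convert 4670 (decimal) → 4670 = 1×4096 + 2×256 + 3×16 + 14 → 0x123E (hexadecimal)
0x123E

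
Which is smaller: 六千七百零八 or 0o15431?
Convert 六千七百零八 (Chinese numeral) → 6×1000 + 7×100 + 8 = 6708 (decimal)
Convert 0o15431 (octal) → 1×4096 + 5×512 + 4×64 + 3×8 + 1 = 6937 (decimal)
Compare 6708 vs 6937: smaller = 6708
6708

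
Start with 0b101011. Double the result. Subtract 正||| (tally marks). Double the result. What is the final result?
Convert 0b101011 (binary) → 32 + 8 + 2 + 1 = 43 (decimal)
Start: 43
43 × 2 = 86
Convert 正||| (tally marks) → 5 + 3 = 8 (decimal)
86 - 8 = 78
78 × 2 = 156
156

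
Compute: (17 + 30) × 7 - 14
Parentheses first: 17 + 30 = 47
Multiply: 47 × 7 = 329
Subtract: 329 - 14 = 315
315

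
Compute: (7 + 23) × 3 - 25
Parentheses first: 7 + 23 = 30
Multiply: 30 × 3 = 90
Subtract: 90 - 25 = 65
65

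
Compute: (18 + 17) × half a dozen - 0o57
Convert half a dozen (colloquial) → 6 (decimal)
Convert 0o57 (octal) → 5×8 + 7 = 47 (decimal)
Expression in decimal: (18 + 17) × 6 - 47
Parentheses first: 18 + 17 = 35
Multiply: 35 × 6 = 210
Subtract: 210 - 47 = 163
163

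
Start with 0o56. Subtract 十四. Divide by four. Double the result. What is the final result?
Convert 0o56 (octal) → 5×8 + 6 = 46 (decimal)
Start: 46
Convert 十四 (Chinese numeral) → 1×10 + 4 = 14 (decimal)
46 - 14 = 32
Convert four (English words) → 4 (decimal)
32 ÷ 4 = 8
8 × 2 = 16
16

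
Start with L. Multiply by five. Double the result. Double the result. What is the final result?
Convert L (Roman numeral) → 50 (decimal)
Start: 50
Convert five (English words) → 5 (decimal)
50 × 5 = 250
250 × 2 = 500
500 × 2 = 1000
1000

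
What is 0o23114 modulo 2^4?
Convert 0o23114 (octal) → 2×4096 + 3×512 + 1×64 + 1×8 + 4 = 9804 (decimal)
Convert 2^4 (power) → 16 (decimal)
Compute 9804 mod 16 = 12
12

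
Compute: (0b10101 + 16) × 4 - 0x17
Convert 0b10101 (binary) → 16 + 4 + 1 = 21 (decimal)
Convert 0x17 (hexadecimal) → 1×16 + 7 = 23 (decimal)
Expression in decimal: (21 + 16) × 4 - 23
Parentheses first: 21 + 16 = 37
Multiply: 37 × 4 = 148
Subtract: 148 - 23 = 125
125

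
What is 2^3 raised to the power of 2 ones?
Convert 2^3 (power) → 8 (decimal)
Convert 2 ones (place-value notation) → 2 (decimal)
Compute 8 ^ 2 = 64
64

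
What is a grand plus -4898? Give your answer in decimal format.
Convert a grand (colloquial) → 1000 (decimal)
Compute 1000 + -4898 = -3898
-3898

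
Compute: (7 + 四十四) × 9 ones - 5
Convert 四十四 (Chinese numeral) → 4×10 + 4 = 44 (decimal)
Convert 9 ones (place-value notation) → 9 (decimal)
Expression in decimal: (7 + 44) × 9 - 5
Parentheses first: 7 + 44 = 51
Multiply: 51 × 9 = 459
Subtract: 459 - 5 = 454
454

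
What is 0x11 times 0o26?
Convert 0x11 (hexadecimal) → 1×16 + 1 = 17 (decimal)
Convert 0o26 (octal) → 2×8 + 6 = 22 (decimal)
Compute 17 × 22 = 374
374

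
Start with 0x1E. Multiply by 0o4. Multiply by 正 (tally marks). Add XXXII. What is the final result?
Convert 0x1E (hexadecimal) → 1×16 + 14 = 30 (decimal)
Start: 30
Convert 0o4 (octal) → 4 (decimal)
30 × 4 = 120
Convert 正 (tally marks) → 5 (decimal)
120 × 5 = 600
Convert XXXII (Roman numeral) → 10 + 10 + 10 + 1 + 1 = 32 (decimal)
600 + 32 = 632
632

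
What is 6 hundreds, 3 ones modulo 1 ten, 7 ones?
Convert 6 hundreds, 3 ones (place-value notation) → 6×100 + 3 = 603 (decimal)
Convert 1 ten, 7 ones (place-value notation) → 1×10 + 7 = 17 (decimal)
Compute 603 mod 17 = 8
8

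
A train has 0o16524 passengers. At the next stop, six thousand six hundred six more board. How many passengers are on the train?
Convert 0o16524 (octal) → 1×4096 + 6×512 + 5×64 + 2×8 + 4 = 7508 (decimal)
Convert six thousand six hundred six (English words) → 6×1000 + 6×100 + 6 = 6606 (decimal)
Compute 7508 + 6606 = 14114
14114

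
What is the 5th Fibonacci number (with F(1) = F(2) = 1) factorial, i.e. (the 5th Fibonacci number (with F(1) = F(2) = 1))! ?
Convert the 5th Fibonacci number (with F(1) = F(2) = 1) (Fibonacci index) → 1, 1, 2, 3, 5 → 5 (decimal)
Compute 5! = 120
120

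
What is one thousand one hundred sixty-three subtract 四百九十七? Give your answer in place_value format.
Convert one thousand one hundred sixty-three (English words) → 1×1000 + 1×100 + 63 = 1163 (decimal)
Convert 四百九十七 (Chinese numeral) → 4×100 + 9×10 + 7 = 497 (decimal)
Compute 1163 - 497 = 666
Convert 666 (decimal) → 666 = 6×100 + 6×10 + 6 → 6 hundreds, 6 tens, 6 ones (place-value notation)
6 hundreds, 6 tens, 6 ones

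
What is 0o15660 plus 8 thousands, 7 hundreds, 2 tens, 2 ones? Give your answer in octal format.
Convert 0o15660 (octal) → 1×4096 + 5×512 + 6×64 + 6×8 = 7088 (decimal)
Convert 8 thousands, 7 hundreds, 2 tens, 2 ones (place-value notation) → 8×1000 + 7×100 + 2×10 + 2 = 8722 (decimal)
Compute 7088 + 8722 = 15810
Convert 15810 (decimal) → 15810 = 3×4096 + 6×512 + 7×64 + 2 → 0o36702 (octal)
0o36702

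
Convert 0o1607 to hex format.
Convert 0o1607 (octal) → 1×512 + 6×64 + 7 = 903 (decimal)
Convert 903 (decimal) → 903 = 3×256 + 8×16 + 7 → 0x387 (hexadecimal)
0x387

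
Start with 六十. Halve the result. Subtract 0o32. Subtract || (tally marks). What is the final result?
Convert 六十 (Chinese numeral) → 6×10 = 60 (decimal)
Start: 60
60 ÷ 2 = 30
Convert 0o32 (octal) → 3×8 + 2 = 26 (decimal)
30 - 26 = 4
Convert || (tally marks) → 2 (decimal)
4 - 2 = 2
2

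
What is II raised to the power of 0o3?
Convert II (Roman numeral) → 1 + 1 = 2 (decimal)
Convert 0o3 (octal) → 3 (decimal)
Compute 2 ^ 3 = 8
8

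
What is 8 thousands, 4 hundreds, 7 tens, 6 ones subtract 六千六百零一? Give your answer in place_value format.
Convert 8 thousands, 4 hundreds, 7 tens, 6 ones (place-value notation) → 8×1000 + 4×100 + 7×10 + 6 = 8476 (decimal)
Convert 六千六百零一 (Chinese numeral) → 6×1000 + 6×100 + 1 = 6601 (decimal)
Compute 8476 - 6601 = 1875
Convert 1875 (decimal) → 1875 = 1×1000 + 8×100 + 7×10 + 5 → 1 thousand, 8 hundreds, 7 tens, 5 ones (place-value notation)
1 thousand, 8 hundreds, 7 tens, 5 ones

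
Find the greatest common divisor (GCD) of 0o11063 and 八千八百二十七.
Convert 0o11063 (octal) → 1×4096 + 1×512 + 6×8 + 3 = 4659 (decimal)
Convert 八千八百二十七 (Chinese numeral) → 8×1000 + 8×100 + 2×10 + 7 = 8827 (decimal)
Compute gcd(4659, 8827) = 1
1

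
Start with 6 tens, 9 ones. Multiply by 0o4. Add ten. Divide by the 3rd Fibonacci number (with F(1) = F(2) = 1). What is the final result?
Convert 6 tens, 9 ones (place-value notation) → 6×10 + 9 = 69 (decimal)
Start: 69
Convert 0o4 (octal) → 4 (decimal)
69 × 4 = 276
Convert ten (English words) → 10 (decimal)
276 + 10 = 286
Convert the 3rd Fibonacci number (with F(1) = F(2) = 1) (Fibonacci index) → 1, 1, 2 → 2 (decimal)
286 ÷ 2 = 143
143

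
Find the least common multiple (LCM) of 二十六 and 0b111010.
Convert 二十六 (Chinese numeral) → 2×10 + 6 = 26 (decimal)
Convert 0b111010 (binary) → 32 + 16 + 8 + 2 = 58 (decimal)
Compute lcm(26, 58) = 754
754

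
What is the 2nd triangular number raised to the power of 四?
Convert the 2nd triangular number (triangular index) → 2×3/2 = 3 (decimal)
Convert 四 (Chinese numeral) → 4 (decimal)
Compute 3 ^ 4 = 81
81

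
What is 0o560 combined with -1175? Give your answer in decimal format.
Convert 0o560 (octal) → 5×64 + 6×8 = 368 (decimal)
Compute 368 + -1175 = -807
-807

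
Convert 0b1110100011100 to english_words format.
Convert 0b1110100011100 (binary) → 4096 + 2048 + 1024 + 256 + 16 + 8 + 4 = 7452 (decimal)
Convert 7452 (decimal) → 7452 = 7×1000 + 4×100 + 52 → seven thousand four hundred fifty-two (English words)
seven thousand four hundred fifty-two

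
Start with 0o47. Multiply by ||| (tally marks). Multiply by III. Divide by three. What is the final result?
Convert 0o47 (octal) → 4×8 + 7 = 39 (decimal)
Start: 39
Convert ||| (tally marks) → 3 (decimal)
39 × 3 = 117
Convert III (Roman numeral) → 1 + 1 + 1 = 3 (decimal)
117 × 3 = 351
Convert three (English words) → 3 (decimal)
351 ÷ 3 = 117
117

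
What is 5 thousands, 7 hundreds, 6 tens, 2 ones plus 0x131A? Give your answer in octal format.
Convert 5 thousands, 7 hundreds, 6 tens, 2 ones (place-value notation) → 5×1000 + 7×100 + 6×10 + 2 = 5762 (decimal)
Convert 0x131A (hexadecimal) → 1×4096 + 3×256 + 1×16 + 10 = 4890 (decimal)
Compute 5762 + 4890 = 10652
Convert 10652 (decimal) → 10652 = 2×4096 + 4×512 + 6×64 + 3×8 + 4 → 0o24634 (octal)
0o24634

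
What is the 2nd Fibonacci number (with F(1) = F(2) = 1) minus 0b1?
The 2nd Fibonacci number (with F(1) = F(2) = 1) = 1
Convert 0b1 (binary) → 1 (decimal)
Compute 1 - 1 = 0
0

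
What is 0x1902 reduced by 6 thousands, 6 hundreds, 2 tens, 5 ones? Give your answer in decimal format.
Convert 0x1902 (hexadecimal) → 1×4096 + 9×256 + 2 = 6402 (decimal)
Convert 6 thousands, 6 hundreds, 2 tens, 5 ones (place-value notation) → 6×1000 + 6×100 + 2×10 + 5 = 6625 (decimal)
Compute 6402 - 6625 = -223
-223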